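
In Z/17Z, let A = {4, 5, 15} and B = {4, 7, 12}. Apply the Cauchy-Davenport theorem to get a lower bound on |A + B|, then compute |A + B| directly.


Cauchy-Davenport: |A + B| ≥ min(p, |A| + |B| - 1) for A, B nonempty in Z/pZ.
|A| = 3, |B| = 3, p = 17.
CD lower bound = min(17, 3 + 3 - 1) = min(17, 5) = 5.
Compute A + B mod 17 directly:
a = 4: 4+4=8, 4+7=11, 4+12=16
a = 5: 5+4=9, 5+7=12, 5+12=0
a = 15: 15+4=2, 15+7=5, 15+12=10
A + B = {0, 2, 5, 8, 9, 10, 11, 12, 16}, so |A + B| = 9.
Verify: 9 ≥ 5? Yes ✓.

CD lower bound = 5, actual |A + B| = 9.


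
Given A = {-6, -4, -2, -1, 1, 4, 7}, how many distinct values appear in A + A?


A + A = {a + a' : a, a' ∈ A}; |A| = 7.
General bounds: 2|A| - 1 ≤ |A + A| ≤ |A|(|A|+1)/2, i.e. 13 ≤ |A + A| ≤ 28.
Lower bound 2|A|-1 is attained iff A is an arithmetic progression.
Enumerate sums a + a' for a ≤ a' (symmetric, so this suffices):
a = -6: -6+-6=-12, -6+-4=-10, -6+-2=-8, -6+-1=-7, -6+1=-5, -6+4=-2, -6+7=1
a = -4: -4+-4=-8, -4+-2=-6, -4+-1=-5, -4+1=-3, -4+4=0, -4+7=3
a = -2: -2+-2=-4, -2+-1=-3, -2+1=-1, -2+4=2, -2+7=5
a = -1: -1+-1=-2, -1+1=0, -1+4=3, -1+7=6
a = 1: 1+1=2, 1+4=5, 1+7=8
a = 4: 4+4=8, 4+7=11
a = 7: 7+7=14
Distinct sums: {-12, -10, -8, -7, -6, -5, -4, -3, -2, -1, 0, 1, 2, 3, 5, 6, 8, 11, 14}
|A + A| = 19

|A + A| = 19


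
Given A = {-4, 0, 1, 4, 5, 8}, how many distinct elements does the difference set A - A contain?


A - A = {a - a' : a, a' ∈ A}; |A| = 6.
Bounds: 2|A|-1 ≤ |A - A| ≤ |A|² - |A| + 1, i.e. 11 ≤ |A - A| ≤ 31.
Note: 0 ∈ A - A always (from a - a). The set is symmetric: if d ∈ A - A then -d ∈ A - A.
Enumerate nonzero differences d = a - a' with a > a' (then include -d):
Positive differences: {1, 3, 4, 5, 7, 8, 9, 12}
Full difference set: {0} ∪ (positive diffs) ∪ (negative diffs).
|A - A| = 1 + 2·8 = 17 (matches direct enumeration: 17).

|A - A| = 17


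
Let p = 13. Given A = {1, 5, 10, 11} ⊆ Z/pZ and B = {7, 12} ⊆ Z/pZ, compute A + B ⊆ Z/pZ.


Work in Z/13Z: reduce every sum a + b modulo 13.
Enumerate all 8 pairs:
a = 1: 1+7=8, 1+12=0
a = 5: 5+7=12, 5+12=4
a = 10: 10+7=4, 10+12=9
a = 11: 11+7=5, 11+12=10
Distinct residues collected: {0, 4, 5, 8, 9, 10, 12}
|A + B| = 7 (out of 13 total residues).

A + B = {0, 4, 5, 8, 9, 10, 12}


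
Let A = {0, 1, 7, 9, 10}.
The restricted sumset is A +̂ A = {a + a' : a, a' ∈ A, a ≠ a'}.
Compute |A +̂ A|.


Restricted sumset: A +̂ A = {a + a' : a ∈ A, a' ∈ A, a ≠ a'}.
Equivalently, take A + A and drop any sum 2a that is achievable ONLY as a + a for a ∈ A (i.e. sums representable only with equal summands).
Enumerate pairs (a, a') with a < a' (symmetric, so each unordered pair gives one sum; this covers all a ≠ a'):
  0 + 1 = 1
  0 + 7 = 7
  0 + 9 = 9
  0 + 10 = 10
  1 + 7 = 8
  1 + 9 = 10
  1 + 10 = 11
  7 + 9 = 16
  7 + 10 = 17
  9 + 10 = 19
Collected distinct sums: {1, 7, 8, 9, 10, 11, 16, 17, 19}
|A +̂ A| = 9
(Reference bound: |A +̂ A| ≥ 2|A| - 3 for |A| ≥ 2, with |A| = 5 giving ≥ 7.)

|A +̂ A| = 9


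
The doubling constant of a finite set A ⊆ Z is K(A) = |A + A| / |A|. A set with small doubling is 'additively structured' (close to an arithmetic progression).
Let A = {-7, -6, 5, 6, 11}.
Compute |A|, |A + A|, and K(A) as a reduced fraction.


|A| = 5.
Compute A + A by enumerating all 25 pairs.
A + A = {-14, -13, -12, -2, -1, 0, 4, 5, 10, 11, 12, 16, 17, 22}, so |A + A| = 14.
K = |A + A| / |A| = 14/5 (already in lowest terms) ≈ 2.8000.
Reference: AP of size 5 gives K = 9/5 ≈ 1.8000; a fully generic set of size 5 gives K ≈ 3.0000.

|A| = 5, |A + A| = 14, K = 14/5.


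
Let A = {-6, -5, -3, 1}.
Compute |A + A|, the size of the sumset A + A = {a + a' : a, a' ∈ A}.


A + A = {a + a' : a, a' ∈ A}; |A| = 4.
General bounds: 2|A| - 1 ≤ |A + A| ≤ |A|(|A|+1)/2, i.e. 7 ≤ |A + A| ≤ 10.
Lower bound 2|A|-1 is attained iff A is an arithmetic progression.
Enumerate sums a + a' for a ≤ a' (symmetric, so this suffices):
a = -6: -6+-6=-12, -6+-5=-11, -6+-3=-9, -6+1=-5
a = -5: -5+-5=-10, -5+-3=-8, -5+1=-4
a = -3: -3+-3=-6, -3+1=-2
a = 1: 1+1=2
Distinct sums: {-12, -11, -10, -9, -8, -6, -5, -4, -2, 2}
|A + A| = 10

|A + A| = 10


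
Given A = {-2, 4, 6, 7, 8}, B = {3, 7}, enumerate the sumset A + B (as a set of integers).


A + B = {a + b : a ∈ A, b ∈ B}.
Enumerate all |A|·|B| = 5·2 = 10 pairs (a, b) and collect distinct sums.
a = -2: -2+3=1, -2+7=5
a = 4: 4+3=7, 4+7=11
a = 6: 6+3=9, 6+7=13
a = 7: 7+3=10, 7+7=14
a = 8: 8+3=11, 8+7=15
Collecting distinct sums: A + B = {1, 5, 7, 9, 10, 11, 13, 14, 15}
|A + B| = 9

A + B = {1, 5, 7, 9, 10, 11, 13, 14, 15}


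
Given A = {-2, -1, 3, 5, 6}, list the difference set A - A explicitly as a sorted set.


A - A = {a - a' : a, a' ∈ A}.
Compute a - a' for each ordered pair (a, a'):
a = -2: -2--2=0, -2--1=-1, -2-3=-5, -2-5=-7, -2-6=-8
a = -1: -1--2=1, -1--1=0, -1-3=-4, -1-5=-6, -1-6=-7
a = 3: 3--2=5, 3--1=4, 3-3=0, 3-5=-2, 3-6=-3
a = 5: 5--2=7, 5--1=6, 5-3=2, 5-5=0, 5-6=-1
a = 6: 6--2=8, 6--1=7, 6-3=3, 6-5=1, 6-6=0
Collecting distinct values (and noting 0 appears from a-a):
A - A = {-8, -7, -6, -5, -4, -3, -2, -1, 0, 1, 2, 3, 4, 5, 6, 7, 8}
|A - A| = 17

A - A = {-8, -7, -6, -5, -4, -3, -2, -1, 0, 1, 2, 3, 4, 5, 6, 7, 8}


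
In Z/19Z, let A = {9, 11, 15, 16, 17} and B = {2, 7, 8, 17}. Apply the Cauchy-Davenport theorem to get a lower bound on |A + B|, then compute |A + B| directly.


Cauchy-Davenport: |A + B| ≥ min(p, |A| + |B| - 1) for A, B nonempty in Z/pZ.
|A| = 5, |B| = 4, p = 19.
CD lower bound = min(19, 5 + 4 - 1) = min(19, 8) = 8.
Compute A + B mod 19 directly:
a = 9: 9+2=11, 9+7=16, 9+8=17, 9+17=7
a = 11: 11+2=13, 11+7=18, 11+8=0, 11+17=9
a = 15: 15+2=17, 15+7=3, 15+8=4, 15+17=13
a = 16: 16+2=18, 16+7=4, 16+8=5, 16+17=14
a = 17: 17+2=0, 17+7=5, 17+8=6, 17+17=15
A + B = {0, 3, 4, 5, 6, 7, 9, 11, 13, 14, 15, 16, 17, 18}, so |A + B| = 14.
Verify: 14 ≥ 8? Yes ✓.

CD lower bound = 8, actual |A + B| = 14.


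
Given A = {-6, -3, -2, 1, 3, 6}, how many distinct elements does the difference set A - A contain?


A - A = {a - a' : a, a' ∈ A}; |A| = 6.
Bounds: 2|A|-1 ≤ |A - A| ≤ |A|² - |A| + 1, i.e. 11 ≤ |A - A| ≤ 31.
Note: 0 ∈ A - A always (from a - a). The set is symmetric: if d ∈ A - A then -d ∈ A - A.
Enumerate nonzero differences d = a - a' with a > a' (then include -d):
Positive differences: {1, 2, 3, 4, 5, 6, 7, 8, 9, 12}
Full difference set: {0} ∪ (positive diffs) ∪ (negative diffs).
|A - A| = 1 + 2·10 = 21 (matches direct enumeration: 21).

|A - A| = 21


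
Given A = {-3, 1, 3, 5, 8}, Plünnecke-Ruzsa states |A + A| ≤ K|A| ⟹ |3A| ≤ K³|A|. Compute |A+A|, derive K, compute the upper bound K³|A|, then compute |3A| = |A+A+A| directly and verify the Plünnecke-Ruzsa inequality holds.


|A| = 5.
Step 1: Compute A + A by enumerating all 25 pairs.
A + A = {-6, -2, 0, 2, 4, 5, 6, 8, 9, 10, 11, 13, 16}, so |A + A| = 13.
Step 2: Doubling constant K = |A + A|/|A| = 13/5 = 13/5 ≈ 2.6000.
Step 3: Plünnecke-Ruzsa gives |3A| ≤ K³·|A| = (2.6000)³ · 5 ≈ 87.8800.
Step 4: Compute 3A = A + A + A directly by enumerating all triples (a,b,c) ∈ A³; |3A| = 24.
Step 5: Check 24 ≤ 87.8800? Yes ✓.

K = 13/5, Plünnecke-Ruzsa bound K³|A| ≈ 87.8800, |3A| = 24, inequality holds.


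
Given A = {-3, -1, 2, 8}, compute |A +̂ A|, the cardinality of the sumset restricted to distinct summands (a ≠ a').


Restricted sumset: A +̂ A = {a + a' : a ∈ A, a' ∈ A, a ≠ a'}.
Equivalently, take A + A and drop any sum 2a that is achievable ONLY as a + a for a ∈ A (i.e. sums representable only with equal summands).
Enumerate pairs (a, a') with a < a' (symmetric, so each unordered pair gives one sum; this covers all a ≠ a'):
  -3 + -1 = -4
  -3 + 2 = -1
  -3 + 8 = 5
  -1 + 2 = 1
  -1 + 8 = 7
  2 + 8 = 10
Collected distinct sums: {-4, -1, 1, 5, 7, 10}
|A +̂ A| = 6
(Reference bound: |A +̂ A| ≥ 2|A| - 3 for |A| ≥ 2, with |A| = 4 giving ≥ 5.)

|A +̂ A| = 6


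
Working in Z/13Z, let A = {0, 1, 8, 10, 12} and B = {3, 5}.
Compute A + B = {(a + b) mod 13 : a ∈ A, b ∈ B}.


Work in Z/13Z: reduce every sum a + b modulo 13.
Enumerate all 10 pairs:
a = 0: 0+3=3, 0+5=5
a = 1: 1+3=4, 1+5=6
a = 8: 8+3=11, 8+5=0
a = 10: 10+3=0, 10+5=2
a = 12: 12+3=2, 12+5=4
Distinct residues collected: {0, 2, 3, 4, 5, 6, 11}
|A + B| = 7 (out of 13 total residues).

A + B = {0, 2, 3, 4, 5, 6, 11}


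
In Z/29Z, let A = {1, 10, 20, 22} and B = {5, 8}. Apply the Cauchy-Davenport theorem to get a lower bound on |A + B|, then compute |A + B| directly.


Cauchy-Davenport: |A + B| ≥ min(p, |A| + |B| - 1) for A, B nonempty in Z/pZ.
|A| = 4, |B| = 2, p = 29.
CD lower bound = min(29, 4 + 2 - 1) = min(29, 5) = 5.
Compute A + B mod 29 directly:
a = 1: 1+5=6, 1+8=9
a = 10: 10+5=15, 10+8=18
a = 20: 20+5=25, 20+8=28
a = 22: 22+5=27, 22+8=1
A + B = {1, 6, 9, 15, 18, 25, 27, 28}, so |A + B| = 8.
Verify: 8 ≥ 5? Yes ✓.

CD lower bound = 5, actual |A + B| = 8.


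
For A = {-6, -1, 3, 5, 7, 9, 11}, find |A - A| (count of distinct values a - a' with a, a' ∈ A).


A - A = {a - a' : a, a' ∈ A}; |A| = 7.
Bounds: 2|A|-1 ≤ |A - A| ≤ |A|² - |A| + 1, i.e. 13 ≤ |A - A| ≤ 43.
Note: 0 ∈ A - A always (from a - a). The set is symmetric: if d ∈ A - A then -d ∈ A - A.
Enumerate nonzero differences d = a - a' with a > a' (then include -d):
Positive differences: {2, 4, 5, 6, 8, 9, 10, 11, 12, 13, 15, 17}
Full difference set: {0} ∪ (positive diffs) ∪ (negative diffs).
|A - A| = 1 + 2·12 = 25 (matches direct enumeration: 25).

|A - A| = 25


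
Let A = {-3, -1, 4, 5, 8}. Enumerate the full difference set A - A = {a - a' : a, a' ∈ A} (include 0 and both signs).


A - A = {a - a' : a, a' ∈ A}.
Compute a - a' for each ordered pair (a, a'):
a = -3: -3--3=0, -3--1=-2, -3-4=-7, -3-5=-8, -3-8=-11
a = -1: -1--3=2, -1--1=0, -1-4=-5, -1-5=-6, -1-8=-9
a = 4: 4--3=7, 4--1=5, 4-4=0, 4-5=-1, 4-8=-4
a = 5: 5--3=8, 5--1=6, 5-4=1, 5-5=0, 5-8=-3
a = 8: 8--3=11, 8--1=9, 8-4=4, 8-5=3, 8-8=0
Collecting distinct values (and noting 0 appears from a-a):
A - A = {-11, -9, -8, -7, -6, -5, -4, -3, -2, -1, 0, 1, 2, 3, 4, 5, 6, 7, 8, 9, 11}
|A - A| = 21

A - A = {-11, -9, -8, -7, -6, -5, -4, -3, -2, -1, 0, 1, 2, 3, 4, 5, 6, 7, 8, 9, 11}


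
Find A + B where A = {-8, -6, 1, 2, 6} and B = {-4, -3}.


A + B = {a + b : a ∈ A, b ∈ B}.
Enumerate all |A|·|B| = 5·2 = 10 pairs (a, b) and collect distinct sums.
a = -8: -8+-4=-12, -8+-3=-11
a = -6: -6+-4=-10, -6+-3=-9
a = 1: 1+-4=-3, 1+-3=-2
a = 2: 2+-4=-2, 2+-3=-1
a = 6: 6+-4=2, 6+-3=3
Collecting distinct sums: A + B = {-12, -11, -10, -9, -3, -2, -1, 2, 3}
|A + B| = 9

A + B = {-12, -11, -10, -9, -3, -2, -1, 2, 3}


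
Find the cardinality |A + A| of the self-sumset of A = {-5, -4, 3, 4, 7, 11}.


A + A = {a + a' : a, a' ∈ A}; |A| = 6.
General bounds: 2|A| - 1 ≤ |A + A| ≤ |A|(|A|+1)/2, i.e. 11 ≤ |A + A| ≤ 21.
Lower bound 2|A|-1 is attained iff A is an arithmetic progression.
Enumerate sums a + a' for a ≤ a' (symmetric, so this suffices):
a = -5: -5+-5=-10, -5+-4=-9, -5+3=-2, -5+4=-1, -5+7=2, -5+11=6
a = -4: -4+-4=-8, -4+3=-1, -4+4=0, -4+7=3, -4+11=7
a = 3: 3+3=6, 3+4=7, 3+7=10, 3+11=14
a = 4: 4+4=8, 4+7=11, 4+11=15
a = 7: 7+7=14, 7+11=18
a = 11: 11+11=22
Distinct sums: {-10, -9, -8, -2, -1, 0, 2, 3, 6, 7, 8, 10, 11, 14, 15, 18, 22}
|A + A| = 17

|A + A| = 17


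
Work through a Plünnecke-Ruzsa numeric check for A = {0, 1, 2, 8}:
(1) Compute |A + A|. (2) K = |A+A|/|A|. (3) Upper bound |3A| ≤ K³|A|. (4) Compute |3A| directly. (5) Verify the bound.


|A| = 4.
Step 1: Compute A + A by enumerating all 16 pairs.
A + A = {0, 1, 2, 3, 4, 8, 9, 10, 16}, so |A + A| = 9.
Step 2: Doubling constant K = |A + A|/|A| = 9/4 = 9/4 ≈ 2.2500.
Step 3: Plünnecke-Ruzsa gives |3A| ≤ K³·|A| = (2.2500)³ · 4 ≈ 45.5625.
Step 4: Compute 3A = A + A + A directly by enumerating all triples (a,b,c) ∈ A³; |3A| = 16.
Step 5: Check 16 ≤ 45.5625? Yes ✓.

K = 9/4, Plünnecke-Ruzsa bound K³|A| ≈ 45.5625, |3A| = 16, inequality holds.


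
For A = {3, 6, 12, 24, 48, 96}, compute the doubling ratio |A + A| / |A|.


|A| = 6.
Compute A + A by enumerating all 36 pairs.
A + A = {6, 9, 12, 15, 18, 24, 27, 30, 36, 48, 51, 54, 60, 72, 96, 99, 102, 108, 120, 144, 192}, so |A + A| = 21.
K = |A + A| / |A| = 21/6 = 7/2 ≈ 3.5000.
Reference: AP of size 6 gives K = 11/6 ≈ 1.8333; a fully generic set of size 6 gives K ≈ 3.5000.

|A| = 6, |A + A| = 21, K = 21/6 = 7/2.


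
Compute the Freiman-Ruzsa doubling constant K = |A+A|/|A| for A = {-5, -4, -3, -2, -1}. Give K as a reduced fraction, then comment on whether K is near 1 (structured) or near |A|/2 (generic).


|A| = 5.
Compute A + A by enumerating all 25 pairs.
A + A = {-10, -9, -8, -7, -6, -5, -4, -3, -2}, so |A + A| = 9.
K = |A + A| / |A| = 9/5 (already in lowest terms) ≈ 1.8000.
Reference: AP of size 5 gives K = 9/5 ≈ 1.8000; a fully generic set of size 5 gives K ≈ 3.0000.

|A| = 5, |A + A| = 9, K = 9/5.


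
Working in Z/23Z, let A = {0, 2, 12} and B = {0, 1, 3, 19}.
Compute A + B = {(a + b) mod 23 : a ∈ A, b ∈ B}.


Work in Z/23Z: reduce every sum a + b modulo 23.
Enumerate all 12 pairs:
a = 0: 0+0=0, 0+1=1, 0+3=3, 0+19=19
a = 2: 2+0=2, 2+1=3, 2+3=5, 2+19=21
a = 12: 12+0=12, 12+1=13, 12+3=15, 12+19=8
Distinct residues collected: {0, 1, 2, 3, 5, 8, 12, 13, 15, 19, 21}
|A + B| = 11 (out of 23 total residues).

A + B = {0, 1, 2, 3, 5, 8, 12, 13, 15, 19, 21}


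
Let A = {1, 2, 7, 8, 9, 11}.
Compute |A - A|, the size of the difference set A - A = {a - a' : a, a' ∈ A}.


A - A = {a - a' : a, a' ∈ A}; |A| = 6.
Bounds: 2|A|-1 ≤ |A - A| ≤ |A|² - |A| + 1, i.e. 11 ≤ |A - A| ≤ 31.
Note: 0 ∈ A - A always (from a - a). The set is symmetric: if d ∈ A - A then -d ∈ A - A.
Enumerate nonzero differences d = a - a' with a > a' (then include -d):
Positive differences: {1, 2, 3, 4, 5, 6, 7, 8, 9, 10}
Full difference set: {0} ∪ (positive diffs) ∪ (negative diffs).
|A - A| = 1 + 2·10 = 21 (matches direct enumeration: 21).

|A - A| = 21


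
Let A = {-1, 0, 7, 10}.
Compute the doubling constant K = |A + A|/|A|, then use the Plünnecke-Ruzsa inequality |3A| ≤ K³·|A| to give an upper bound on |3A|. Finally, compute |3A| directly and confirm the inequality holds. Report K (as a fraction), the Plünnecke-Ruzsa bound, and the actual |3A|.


|A| = 4.
Step 1: Compute A + A by enumerating all 16 pairs.
A + A = {-2, -1, 0, 6, 7, 9, 10, 14, 17, 20}, so |A + A| = 10.
Step 2: Doubling constant K = |A + A|/|A| = 10/4 = 10/4 ≈ 2.5000.
Step 3: Plünnecke-Ruzsa gives |3A| ≤ K³·|A| = (2.5000)³ · 4 ≈ 62.5000.
Step 4: Compute 3A = A + A + A directly by enumerating all triples (a,b,c) ∈ A³; |3A| = 20.
Step 5: Check 20 ≤ 62.5000? Yes ✓.

K = 10/4, Plünnecke-Ruzsa bound K³|A| ≈ 62.5000, |3A| = 20, inequality holds.


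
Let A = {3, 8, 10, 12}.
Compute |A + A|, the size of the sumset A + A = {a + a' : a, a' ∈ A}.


A + A = {a + a' : a, a' ∈ A}; |A| = 4.
General bounds: 2|A| - 1 ≤ |A + A| ≤ |A|(|A|+1)/2, i.e. 7 ≤ |A + A| ≤ 10.
Lower bound 2|A|-1 is attained iff A is an arithmetic progression.
Enumerate sums a + a' for a ≤ a' (symmetric, so this suffices):
a = 3: 3+3=6, 3+8=11, 3+10=13, 3+12=15
a = 8: 8+8=16, 8+10=18, 8+12=20
a = 10: 10+10=20, 10+12=22
a = 12: 12+12=24
Distinct sums: {6, 11, 13, 15, 16, 18, 20, 22, 24}
|A + A| = 9

|A + A| = 9


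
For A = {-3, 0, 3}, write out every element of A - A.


A - A = {a - a' : a, a' ∈ A}.
Compute a - a' for each ordered pair (a, a'):
a = -3: -3--3=0, -3-0=-3, -3-3=-6
a = 0: 0--3=3, 0-0=0, 0-3=-3
a = 3: 3--3=6, 3-0=3, 3-3=0
Collecting distinct values (and noting 0 appears from a-a):
A - A = {-6, -3, 0, 3, 6}
|A - A| = 5

A - A = {-6, -3, 0, 3, 6}


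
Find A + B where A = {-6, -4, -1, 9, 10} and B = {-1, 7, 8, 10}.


A + B = {a + b : a ∈ A, b ∈ B}.
Enumerate all |A|·|B| = 5·4 = 20 pairs (a, b) and collect distinct sums.
a = -6: -6+-1=-7, -6+7=1, -6+8=2, -6+10=4
a = -4: -4+-1=-5, -4+7=3, -4+8=4, -4+10=6
a = -1: -1+-1=-2, -1+7=6, -1+8=7, -1+10=9
a = 9: 9+-1=8, 9+7=16, 9+8=17, 9+10=19
a = 10: 10+-1=9, 10+7=17, 10+8=18, 10+10=20
Collecting distinct sums: A + B = {-7, -5, -2, 1, 2, 3, 4, 6, 7, 8, 9, 16, 17, 18, 19, 20}
|A + B| = 16

A + B = {-7, -5, -2, 1, 2, 3, 4, 6, 7, 8, 9, 16, 17, 18, 19, 20}


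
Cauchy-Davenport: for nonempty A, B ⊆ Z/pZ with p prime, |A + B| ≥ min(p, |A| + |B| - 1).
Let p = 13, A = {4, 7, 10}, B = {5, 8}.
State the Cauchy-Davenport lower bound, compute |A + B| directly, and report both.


Cauchy-Davenport: |A + B| ≥ min(p, |A| + |B| - 1) for A, B nonempty in Z/pZ.
|A| = 3, |B| = 2, p = 13.
CD lower bound = min(13, 3 + 2 - 1) = min(13, 4) = 4.
Compute A + B mod 13 directly:
a = 4: 4+5=9, 4+8=12
a = 7: 7+5=12, 7+8=2
a = 10: 10+5=2, 10+8=5
A + B = {2, 5, 9, 12}, so |A + B| = 4.
Verify: 4 ≥ 4? Yes ✓.

CD lower bound = 4, actual |A + B| = 4.


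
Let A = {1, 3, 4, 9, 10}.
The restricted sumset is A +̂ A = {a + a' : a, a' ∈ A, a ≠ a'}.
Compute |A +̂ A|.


Restricted sumset: A +̂ A = {a + a' : a ∈ A, a' ∈ A, a ≠ a'}.
Equivalently, take A + A and drop any sum 2a that is achievable ONLY as a + a for a ∈ A (i.e. sums representable only with equal summands).
Enumerate pairs (a, a') with a < a' (symmetric, so each unordered pair gives one sum; this covers all a ≠ a'):
  1 + 3 = 4
  1 + 4 = 5
  1 + 9 = 10
  1 + 10 = 11
  3 + 4 = 7
  3 + 9 = 12
  3 + 10 = 13
  4 + 9 = 13
  4 + 10 = 14
  9 + 10 = 19
Collected distinct sums: {4, 5, 7, 10, 11, 12, 13, 14, 19}
|A +̂ A| = 9
(Reference bound: |A +̂ A| ≥ 2|A| - 3 for |A| ≥ 2, with |A| = 5 giving ≥ 7.)

|A +̂ A| = 9


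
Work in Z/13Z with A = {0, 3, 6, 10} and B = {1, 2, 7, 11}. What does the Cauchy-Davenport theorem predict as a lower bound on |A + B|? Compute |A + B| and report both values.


Cauchy-Davenport: |A + B| ≥ min(p, |A| + |B| - 1) for A, B nonempty in Z/pZ.
|A| = 4, |B| = 4, p = 13.
CD lower bound = min(13, 4 + 4 - 1) = min(13, 7) = 7.
Compute A + B mod 13 directly:
a = 0: 0+1=1, 0+2=2, 0+7=7, 0+11=11
a = 3: 3+1=4, 3+2=5, 3+7=10, 3+11=1
a = 6: 6+1=7, 6+2=8, 6+7=0, 6+11=4
a = 10: 10+1=11, 10+2=12, 10+7=4, 10+11=8
A + B = {0, 1, 2, 4, 5, 7, 8, 10, 11, 12}, so |A + B| = 10.
Verify: 10 ≥ 7? Yes ✓.

CD lower bound = 7, actual |A + B| = 10.


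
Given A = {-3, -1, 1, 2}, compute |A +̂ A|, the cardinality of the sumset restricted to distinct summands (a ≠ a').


Restricted sumset: A +̂ A = {a + a' : a ∈ A, a' ∈ A, a ≠ a'}.
Equivalently, take A + A and drop any sum 2a that is achievable ONLY as a + a for a ∈ A (i.e. sums representable only with equal summands).
Enumerate pairs (a, a') with a < a' (symmetric, so each unordered pair gives one sum; this covers all a ≠ a'):
  -3 + -1 = -4
  -3 + 1 = -2
  -3 + 2 = -1
  -1 + 1 = 0
  -1 + 2 = 1
  1 + 2 = 3
Collected distinct sums: {-4, -2, -1, 0, 1, 3}
|A +̂ A| = 6
(Reference bound: |A +̂ A| ≥ 2|A| - 3 for |A| ≥ 2, with |A| = 4 giving ≥ 5.)

|A +̂ A| = 6


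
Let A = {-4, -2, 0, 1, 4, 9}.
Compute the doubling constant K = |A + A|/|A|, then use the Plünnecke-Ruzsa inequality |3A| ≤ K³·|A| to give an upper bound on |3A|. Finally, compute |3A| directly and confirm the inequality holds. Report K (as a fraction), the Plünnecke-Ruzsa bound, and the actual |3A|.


|A| = 6.
Step 1: Compute A + A by enumerating all 36 pairs.
A + A = {-8, -6, -4, -3, -2, -1, 0, 1, 2, 4, 5, 7, 8, 9, 10, 13, 18}, so |A + A| = 17.
Step 2: Doubling constant K = |A + A|/|A| = 17/6 = 17/6 ≈ 2.8333.
Step 3: Plünnecke-Ruzsa gives |3A| ≤ K³·|A| = (2.8333)³ · 6 ≈ 136.4722.
Step 4: Compute 3A = A + A + A directly by enumerating all triples (a,b,c) ∈ A³; |3A| = 31.
Step 5: Check 31 ≤ 136.4722? Yes ✓.

K = 17/6, Plünnecke-Ruzsa bound K³|A| ≈ 136.4722, |3A| = 31, inequality holds.


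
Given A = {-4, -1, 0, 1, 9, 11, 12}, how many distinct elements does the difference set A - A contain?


A - A = {a - a' : a, a' ∈ A}; |A| = 7.
Bounds: 2|A|-1 ≤ |A - A| ≤ |A|² - |A| + 1, i.e. 13 ≤ |A - A| ≤ 43.
Note: 0 ∈ A - A always (from a - a). The set is symmetric: if d ∈ A - A then -d ∈ A - A.
Enumerate nonzero differences d = a - a' with a > a' (then include -d):
Positive differences: {1, 2, 3, 4, 5, 8, 9, 10, 11, 12, 13, 15, 16}
Full difference set: {0} ∪ (positive diffs) ∪ (negative diffs).
|A - A| = 1 + 2·13 = 27 (matches direct enumeration: 27).

|A - A| = 27


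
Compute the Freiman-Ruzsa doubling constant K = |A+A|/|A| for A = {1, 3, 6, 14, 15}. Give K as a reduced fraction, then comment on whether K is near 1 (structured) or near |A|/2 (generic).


|A| = 5.
Compute A + A by enumerating all 25 pairs.
A + A = {2, 4, 6, 7, 9, 12, 15, 16, 17, 18, 20, 21, 28, 29, 30}, so |A + A| = 15.
K = |A + A| / |A| = 15/5 = 3/1 ≈ 3.0000.
Reference: AP of size 5 gives K = 9/5 ≈ 1.8000; a fully generic set of size 5 gives K ≈ 3.0000.

|A| = 5, |A + A| = 15, K = 15/5 = 3/1.


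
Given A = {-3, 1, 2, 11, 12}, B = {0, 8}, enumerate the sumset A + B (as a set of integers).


A + B = {a + b : a ∈ A, b ∈ B}.
Enumerate all |A|·|B| = 5·2 = 10 pairs (a, b) and collect distinct sums.
a = -3: -3+0=-3, -3+8=5
a = 1: 1+0=1, 1+8=9
a = 2: 2+0=2, 2+8=10
a = 11: 11+0=11, 11+8=19
a = 12: 12+0=12, 12+8=20
Collecting distinct sums: A + B = {-3, 1, 2, 5, 9, 10, 11, 12, 19, 20}
|A + B| = 10

A + B = {-3, 1, 2, 5, 9, 10, 11, 12, 19, 20}


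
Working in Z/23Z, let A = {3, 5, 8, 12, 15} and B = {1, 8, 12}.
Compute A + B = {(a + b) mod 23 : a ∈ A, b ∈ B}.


Work in Z/23Z: reduce every sum a + b modulo 23.
Enumerate all 15 pairs:
a = 3: 3+1=4, 3+8=11, 3+12=15
a = 5: 5+1=6, 5+8=13, 5+12=17
a = 8: 8+1=9, 8+8=16, 8+12=20
a = 12: 12+1=13, 12+8=20, 12+12=1
a = 15: 15+1=16, 15+8=0, 15+12=4
Distinct residues collected: {0, 1, 4, 6, 9, 11, 13, 15, 16, 17, 20}
|A + B| = 11 (out of 23 total residues).

A + B = {0, 1, 4, 6, 9, 11, 13, 15, 16, 17, 20}


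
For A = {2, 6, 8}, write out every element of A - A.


A - A = {a - a' : a, a' ∈ A}.
Compute a - a' for each ordered pair (a, a'):
a = 2: 2-2=0, 2-6=-4, 2-8=-6
a = 6: 6-2=4, 6-6=0, 6-8=-2
a = 8: 8-2=6, 8-6=2, 8-8=0
Collecting distinct values (and noting 0 appears from a-a):
A - A = {-6, -4, -2, 0, 2, 4, 6}
|A - A| = 7

A - A = {-6, -4, -2, 0, 2, 4, 6}


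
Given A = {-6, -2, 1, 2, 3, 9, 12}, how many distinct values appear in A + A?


A + A = {a + a' : a, a' ∈ A}; |A| = 7.
General bounds: 2|A| - 1 ≤ |A + A| ≤ |A|(|A|+1)/2, i.e. 13 ≤ |A + A| ≤ 28.
Lower bound 2|A|-1 is attained iff A is an arithmetic progression.
Enumerate sums a + a' for a ≤ a' (symmetric, so this suffices):
a = -6: -6+-6=-12, -6+-2=-8, -6+1=-5, -6+2=-4, -6+3=-3, -6+9=3, -6+12=6
a = -2: -2+-2=-4, -2+1=-1, -2+2=0, -2+3=1, -2+9=7, -2+12=10
a = 1: 1+1=2, 1+2=3, 1+3=4, 1+9=10, 1+12=13
a = 2: 2+2=4, 2+3=5, 2+9=11, 2+12=14
a = 3: 3+3=6, 3+9=12, 3+12=15
a = 9: 9+9=18, 9+12=21
a = 12: 12+12=24
Distinct sums: {-12, -8, -5, -4, -3, -1, 0, 1, 2, 3, 4, 5, 6, 7, 10, 11, 12, 13, 14, 15, 18, 21, 24}
|A + A| = 23

|A + A| = 23


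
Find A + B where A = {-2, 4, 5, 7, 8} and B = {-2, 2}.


A + B = {a + b : a ∈ A, b ∈ B}.
Enumerate all |A|·|B| = 5·2 = 10 pairs (a, b) and collect distinct sums.
a = -2: -2+-2=-4, -2+2=0
a = 4: 4+-2=2, 4+2=6
a = 5: 5+-2=3, 5+2=7
a = 7: 7+-2=5, 7+2=9
a = 8: 8+-2=6, 8+2=10
Collecting distinct sums: A + B = {-4, 0, 2, 3, 5, 6, 7, 9, 10}
|A + B| = 9

A + B = {-4, 0, 2, 3, 5, 6, 7, 9, 10}


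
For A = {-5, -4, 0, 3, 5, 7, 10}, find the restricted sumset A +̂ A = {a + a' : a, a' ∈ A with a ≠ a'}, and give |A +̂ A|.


Restricted sumset: A +̂ A = {a + a' : a ∈ A, a' ∈ A, a ≠ a'}.
Equivalently, take A + A and drop any sum 2a that is achievable ONLY as a + a for a ∈ A (i.e. sums representable only with equal summands).
Enumerate pairs (a, a') with a < a' (symmetric, so each unordered pair gives one sum; this covers all a ≠ a'):
  -5 + -4 = -9
  -5 + 0 = -5
  -5 + 3 = -2
  -5 + 5 = 0
  -5 + 7 = 2
  -5 + 10 = 5
  -4 + 0 = -4
  -4 + 3 = -1
  -4 + 5 = 1
  -4 + 7 = 3
  -4 + 10 = 6
  0 + 3 = 3
  0 + 5 = 5
  0 + 7 = 7
  0 + 10 = 10
  3 + 5 = 8
  3 + 7 = 10
  3 + 10 = 13
  5 + 7 = 12
  5 + 10 = 15
  7 + 10 = 17
Collected distinct sums: {-9, -5, -4, -2, -1, 0, 1, 2, 3, 5, 6, 7, 8, 10, 12, 13, 15, 17}
|A +̂ A| = 18
(Reference bound: |A +̂ A| ≥ 2|A| - 3 for |A| ≥ 2, with |A| = 7 giving ≥ 11.)

|A +̂ A| = 18


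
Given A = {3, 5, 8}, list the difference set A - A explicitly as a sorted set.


A - A = {a - a' : a, a' ∈ A}.
Compute a - a' for each ordered pair (a, a'):
a = 3: 3-3=0, 3-5=-2, 3-8=-5
a = 5: 5-3=2, 5-5=0, 5-8=-3
a = 8: 8-3=5, 8-5=3, 8-8=0
Collecting distinct values (and noting 0 appears from a-a):
A - A = {-5, -3, -2, 0, 2, 3, 5}
|A - A| = 7

A - A = {-5, -3, -2, 0, 2, 3, 5}


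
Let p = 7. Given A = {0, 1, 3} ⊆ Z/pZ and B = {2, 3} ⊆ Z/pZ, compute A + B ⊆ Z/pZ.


Work in Z/7Z: reduce every sum a + b modulo 7.
Enumerate all 6 pairs:
a = 0: 0+2=2, 0+3=3
a = 1: 1+2=3, 1+3=4
a = 3: 3+2=5, 3+3=6
Distinct residues collected: {2, 3, 4, 5, 6}
|A + B| = 5 (out of 7 total residues).

A + B = {2, 3, 4, 5, 6}


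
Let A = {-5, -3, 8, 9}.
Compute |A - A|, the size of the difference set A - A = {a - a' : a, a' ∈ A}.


A - A = {a - a' : a, a' ∈ A}; |A| = 4.
Bounds: 2|A|-1 ≤ |A - A| ≤ |A|² - |A| + 1, i.e. 7 ≤ |A - A| ≤ 13.
Note: 0 ∈ A - A always (from a - a). The set is symmetric: if d ∈ A - A then -d ∈ A - A.
Enumerate nonzero differences d = a - a' with a > a' (then include -d):
Positive differences: {1, 2, 11, 12, 13, 14}
Full difference set: {0} ∪ (positive diffs) ∪ (negative diffs).
|A - A| = 1 + 2·6 = 13 (matches direct enumeration: 13).

|A - A| = 13


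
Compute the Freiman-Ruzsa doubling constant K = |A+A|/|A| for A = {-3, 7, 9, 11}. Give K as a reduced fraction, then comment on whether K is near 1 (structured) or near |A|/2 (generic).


|A| = 4.
Compute A + A by enumerating all 16 pairs.
A + A = {-6, 4, 6, 8, 14, 16, 18, 20, 22}, so |A + A| = 9.
K = |A + A| / |A| = 9/4 (already in lowest terms) ≈ 2.2500.
Reference: AP of size 4 gives K = 7/4 ≈ 1.7500; a fully generic set of size 4 gives K ≈ 2.5000.

|A| = 4, |A + A| = 9, K = 9/4.


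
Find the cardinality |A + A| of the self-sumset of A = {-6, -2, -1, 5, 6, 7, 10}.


A + A = {a + a' : a, a' ∈ A}; |A| = 7.
General bounds: 2|A| - 1 ≤ |A + A| ≤ |A|(|A|+1)/2, i.e. 13 ≤ |A + A| ≤ 28.
Lower bound 2|A|-1 is attained iff A is an arithmetic progression.
Enumerate sums a + a' for a ≤ a' (symmetric, so this suffices):
a = -6: -6+-6=-12, -6+-2=-8, -6+-1=-7, -6+5=-1, -6+6=0, -6+7=1, -6+10=4
a = -2: -2+-2=-4, -2+-1=-3, -2+5=3, -2+6=4, -2+7=5, -2+10=8
a = -1: -1+-1=-2, -1+5=4, -1+6=5, -1+7=6, -1+10=9
a = 5: 5+5=10, 5+6=11, 5+7=12, 5+10=15
a = 6: 6+6=12, 6+7=13, 6+10=16
a = 7: 7+7=14, 7+10=17
a = 10: 10+10=20
Distinct sums: {-12, -8, -7, -4, -3, -2, -1, 0, 1, 3, 4, 5, 6, 8, 9, 10, 11, 12, 13, 14, 15, 16, 17, 20}
|A + A| = 24

|A + A| = 24


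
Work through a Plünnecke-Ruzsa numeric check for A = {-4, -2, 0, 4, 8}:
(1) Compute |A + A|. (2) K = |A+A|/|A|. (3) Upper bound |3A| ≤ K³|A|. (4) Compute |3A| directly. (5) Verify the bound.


|A| = 5.
Step 1: Compute A + A by enumerating all 25 pairs.
A + A = {-8, -6, -4, -2, 0, 2, 4, 6, 8, 12, 16}, so |A + A| = 11.
Step 2: Doubling constant K = |A + A|/|A| = 11/5 = 11/5 ≈ 2.2000.
Step 3: Plünnecke-Ruzsa gives |3A| ≤ K³·|A| = (2.2000)³ · 5 ≈ 53.2400.
Step 4: Compute 3A = A + A + A directly by enumerating all triples (a,b,c) ∈ A³; |3A| = 17.
Step 5: Check 17 ≤ 53.2400? Yes ✓.

K = 11/5, Plünnecke-Ruzsa bound K³|A| ≈ 53.2400, |3A| = 17, inequality holds.


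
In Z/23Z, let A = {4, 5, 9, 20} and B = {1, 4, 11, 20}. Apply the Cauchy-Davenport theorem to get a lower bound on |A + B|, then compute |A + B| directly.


Cauchy-Davenport: |A + B| ≥ min(p, |A| + |B| - 1) for A, B nonempty in Z/pZ.
|A| = 4, |B| = 4, p = 23.
CD lower bound = min(23, 4 + 4 - 1) = min(23, 7) = 7.
Compute A + B mod 23 directly:
a = 4: 4+1=5, 4+4=8, 4+11=15, 4+20=1
a = 5: 5+1=6, 5+4=9, 5+11=16, 5+20=2
a = 9: 9+1=10, 9+4=13, 9+11=20, 9+20=6
a = 20: 20+1=21, 20+4=1, 20+11=8, 20+20=17
A + B = {1, 2, 5, 6, 8, 9, 10, 13, 15, 16, 17, 20, 21}, so |A + B| = 13.
Verify: 13 ≥ 7? Yes ✓.

CD lower bound = 7, actual |A + B| = 13.


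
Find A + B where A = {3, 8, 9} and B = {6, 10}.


A + B = {a + b : a ∈ A, b ∈ B}.
Enumerate all |A|·|B| = 3·2 = 6 pairs (a, b) and collect distinct sums.
a = 3: 3+6=9, 3+10=13
a = 8: 8+6=14, 8+10=18
a = 9: 9+6=15, 9+10=19
Collecting distinct sums: A + B = {9, 13, 14, 15, 18, 19}
|A + B| = 6

A + B = {9, 13, 14, 15, 18, 19}


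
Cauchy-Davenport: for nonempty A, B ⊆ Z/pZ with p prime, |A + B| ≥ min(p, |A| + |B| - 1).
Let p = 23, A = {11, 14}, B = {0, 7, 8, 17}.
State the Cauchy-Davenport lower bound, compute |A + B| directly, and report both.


Cauchy-Davenport: |A + B| ≥ min(p, |A| + |B| - 1) for A, B nonempty in Z/pZ.
|A| = 2, |B| = 4, p = 23.
CD lower bound = min(23, 2 + 4 - 1) = min(23, 5) = 5.
Compute A + B mod 23 directly:
a = 11: 11+0=11, 11+7=18, 11+8=19, 11+17=5
a = 14: 14+0=14, 14+7=21, 14+8=22, 14+17=8
A + B = {5, 8, 11, 14, 18, 19, 21, 22}, so |A + B| = 8.
Verify: 8 ≥ 5? Yes ✓.

CD lower bound = 5, actual |A + B| = 8.


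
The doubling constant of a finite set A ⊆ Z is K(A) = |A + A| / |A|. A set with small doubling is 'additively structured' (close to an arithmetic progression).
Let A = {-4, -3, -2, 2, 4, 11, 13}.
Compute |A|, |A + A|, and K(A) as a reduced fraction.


|A| = 7.
Compute A + A by enumerating all 49 pairs.
A + A = {-8, -7, -6, -5, -4, -2, -1, 0, 1, 2, 4, 6, 7, 8, 9, 10, 11, 13, 15, 17, 22, 24, 26}, so |A + A| = 23.
K = |A + A| / |A| = 23/7 (already in lowest terms) ≈ 3.2857.
Reference: AP of size 7 gives K = 13/7 ≈ 1.8571; a fully generic set of size 7 gives K ≈ 4.0000.

|A| = 7, |A + A| = 23, K = 23/7.


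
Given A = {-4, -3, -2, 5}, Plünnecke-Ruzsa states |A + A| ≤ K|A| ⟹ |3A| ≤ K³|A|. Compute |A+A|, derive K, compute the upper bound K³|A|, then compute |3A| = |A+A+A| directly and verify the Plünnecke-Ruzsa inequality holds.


|A| = 4.
Step 1: Compute A + A by enumerating all 16 pairs.
A + A = {-8, -7, -6, -5, -4, 1, 2, 3, 10}, so |A + A| = 9.
Step 2: Doubling constant K = |A + A|/|A| = 9/4 = 9/4 ≈ 2.2500.
Step 3: Plünnecke-Ruzsa gives |3A| ≤ K³·|A| = (2.2500)³ · 4 ≈ 45.5625.
Step 4: Compute 3A = A + A + A directly by enumerating all triples (a,b,c) ∈ A³; |3A| = 16.
Step 5: Check 16 ≤ 45.5625? Yes ✓.

K = 9/4, Plünnecke-Ruzsa bound K³|A| ≈ 45.5625, |3A| = 16, inequality holds.


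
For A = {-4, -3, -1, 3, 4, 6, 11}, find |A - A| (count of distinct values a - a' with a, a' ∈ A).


A - A = {a - a' : a, a' ∈ A}; |A| = 7.
Bounds: 2|A|-1 ≤ |A - A| ≤ |A|² - |A| + 1, i.e. 13 ≤ |A - A| ≤ 43.
Note: 0 ∈ A - A always (from a - a). The set is symmetric: if d ∈ A - A then -d ∈ A - A.
Enumerate nonzero differences d = a - a' with a > a' (then include -d):
Positive differences: {1, 2, 3, 4, 5, 6, 7, 8, 9, 10, 12, 14, 15}
Full difference set: {0} ∪ (positive diffs) ∪ (negative diffs).
|A - A| = 1 + 2·13 = 27 (matches direct enumeration: 27).

|A - A| = 27


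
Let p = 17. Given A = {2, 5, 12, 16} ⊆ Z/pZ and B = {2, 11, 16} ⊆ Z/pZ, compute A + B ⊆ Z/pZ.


Work in Z/17Z: reduce every sum a + b modulo 17.
Enumerate all 12 pairs:
a = 2: 2+2=4, 2+11=13, 2+16=1
a = 5: 5+2=7, 5+11=16, 5+16=4
a = 12: 12+2=14, 12+11=6, 12+16=11
a = 16: 16+2=1, 16+11=10, 16+16=15
Distinct residues collected: {1, 4, 6, 7, 10, 11, 13, 14, 15, 16}
|A + B| = 10 (out of 17 total residues).

A + B = {1, 4, 6, 7, 10, 11, 13, 14, 15, 16}


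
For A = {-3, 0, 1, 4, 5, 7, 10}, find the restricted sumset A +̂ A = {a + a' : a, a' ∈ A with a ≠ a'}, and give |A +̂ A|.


Restricted sumset: A +̂ A = {a + a' : a ∈ A, a' ∈ A, a ≠ a'}.
Equivalently, take A + A and drop any sum 2a that is achievable ONLY as a + a for a ∈ A (i.e. sums representable only with equal summands).
Enumerate pairs (a, a') with a < a' (symmetric, so each unordered pair gives one sum; this covers all a ≠ a'):
  -3 + 0 = -3
  -3 + 1 = -2
  -3 + 4 = 1
  -3 + 5 = 2
  -3 + 7 = 4
  -3 + 10 = 7
  0 + 1 = 1
  0 + 4 = 4
  0 + 5 = 5
  0 + 7 = 7
  0 + 10 = 10
  1 + 4 = 5
  1 + 5 = 6
  1 + 7 = 8
  1 + 10 = 11
  4 + 5 = 9
  4 + 7 = 11
  4 + 10 = 14
  5 + 7 = 12
  5 + 10 = 15
  7 + 10 = 17
Collected distinct sums: {-3, -2, 1, 2, 4, 5, 6, 7, 8, 9, 10, 11, 12, 14, 15, 17}
|A +̂ A| = 16
(Reference bound: |A +̂ A| ≥ 2|A| - 3 for |A| ≥ 2, with |A| = 7 giving ≥ 11.)

|A +̂ A| = 16


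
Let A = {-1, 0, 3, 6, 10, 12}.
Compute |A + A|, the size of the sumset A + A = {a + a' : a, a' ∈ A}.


A + A = {a + a' : a, a' ∈ A}; |A| = 6.
General bounds: 2|A| - 1 ≤ |A + A| ≤ |A|(|A|+1)/2, i.e. 11 ≤ |A + A| ≤ 21.
Lower bound 2|A|-1 is attained iff A is an arithmetic progression.
Enumerate sums a + a' for a ≤ a' (symmetric, so this suffices):
a = -1: -1+-1=-2, -1+0=-1, -1+3=2, -1+6=5, -1+10=9, -1+12=11
a = 0: 0+0=0, 0+3=3, 0+6=6, 0+10=10, 0+12=12
a = 3: 3+3=6, 3+6=9, 3+10=13, 3+12=15
a = 6: 6+6=12, 6+10=16, 6+12=18
a = 10: 10+10=20, 10+12=22
a = 12: 12+12=24
Distinct sums: {-2, -1, 0, 2, 3, 5, 6, 9, 10, 11, 12, 13, 15, 16, 18, 20, 22, 24}
|A + A| = 18

|A + A| = 18


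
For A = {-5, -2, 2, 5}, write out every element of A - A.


A - A = {a - a' : a, a' ∈ A}.
Compute a - a' for each ordered pair (a, a'):
a = -5: -5--5=0, -5--2=-3, -5-2=-7, -5-5=-10
a = -2: -2--5=3, -2--2=0, -2-2=-4, -2-5=-7
a = 2: 2--5=7, 2--2=4, 2-2=0, 2-5=-3
a = 5: 5--5=10, 5--2=7, 5-2=3, 5-5=0
Collecting distinct values (and noting 0 appears from a-a):
A - A = {-10, -7, -4, -3, 0, 3, 4, 7, 10}
|A - A| = 9

A - A = {-10, -7, -4, -3, 0, 3, 4, 7, 10}


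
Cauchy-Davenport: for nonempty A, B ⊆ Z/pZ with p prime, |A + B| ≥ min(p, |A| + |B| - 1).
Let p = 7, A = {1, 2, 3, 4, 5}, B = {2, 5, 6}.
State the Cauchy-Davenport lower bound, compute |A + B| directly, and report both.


Cauchy-Davenport: |A + B| ≥ min(p, |A| + |B| - 1) for A, B nonempty in Z/pZ.
|A| = 5, |B| = 3, p = 7.
CD lower bound = min(7, 5 + 3 - 1) = min(7, 7) = 7.
Compute A + B mod 7 directly:
a = 1: 1+2=3, 1+5=6, 1+6=0
a = 2: 2+2=4, 2+5=0, 2+6=1
a = 3: 3+2=5, 3+5=1, 3+6=2
a = 4: 4+2=6, 4+5=2, 4+6=3
a = 5: 5+2=0, 5+5=3, 5+6=4
A + B = {0, 1, 2, 3, 4, 5, 6}, so |A + B| = 7.
Verify: 7 ≥ 7? Yes ✓.

CD lower bound = 7, actual |A + B| = 7.


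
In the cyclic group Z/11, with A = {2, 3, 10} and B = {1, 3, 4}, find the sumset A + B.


Work in Z/11Z: reduce every sum a + b modulo 11.
Enumerate all 9 pairs:
a = 2: 2+1=3, 2+3=5, 2+4=6
a = 3: 3+1=4, 3+3=6, 3+4=7
a = 10: 10+1=0, 10+3=2, 10+4=3
Distinct residues collected: {0, 2, 3, 4, 5, 6, 7}
|A + B| = 7 (out of 11 total residues).

A + B = {0, 2, 3, 4, 5, 6, 7}


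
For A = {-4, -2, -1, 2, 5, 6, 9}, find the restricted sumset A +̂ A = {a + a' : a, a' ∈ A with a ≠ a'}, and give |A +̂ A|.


Restricted sumset: A +̂ A = {a + a' : a ∈ A, a' ∈ A, a ≠ a'}.
Equivalently, take A + A and drop any sum 2a that is achievable ONLY as a + a for a ∈ A (i.e. sums representable only with equal summands).
Enumerate pairs (a, a') with a < a' (symmetric, so each unordered pair gives one sum; this covers all a ≠ a'):
  -4 + -2 = -6
  -4 + -1 = -5
  -4 + 2 = -2
  -4 + 5 = 1
  -4 + 6 = 2
  -4 + 9 = 5
  -2 + -1 = -3
  -2 + 2 = 0
  -2 + 5 = 3
  -2 + 6 = 4
  -2 + 9 = 7
  -1 + 2 = 1
  -1 + 5 = 4
  -1 + 6 = 5
  -1 + 9 = 8
  2 + 5 = 7
  2 + 6 = 8
  2 + 9 = 11
  5 + 6 = 11
  5 + 9 = 14
  6 + 9 = 15
Collected distinct sums: {-6, -5, -3, -2, 0, 1, 2, 3, 4, 5, 7, 8, 11, 14, 15}
|A +̂ A| = 15
(Reference bound: |A +̂ A| ≥ 2|A| - 3 for |A| ≥ 2, with |A| = 7 giving ≥ 11.)

|A +̂ A| = 15


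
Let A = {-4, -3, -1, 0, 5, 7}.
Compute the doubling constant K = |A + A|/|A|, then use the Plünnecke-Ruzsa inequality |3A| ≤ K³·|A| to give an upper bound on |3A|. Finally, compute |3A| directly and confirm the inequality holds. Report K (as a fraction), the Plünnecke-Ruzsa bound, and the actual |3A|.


|A| = 6.
Step 1: Compute A + A by enumerating all 36 pairs.
A + A = {-8, -7, -6, -5, -4, -3, -2, -1, 0, 1, 2, 3, 4, 5, 6, 7, 10, 12, 14}, so |A + A| = 19.
Step 2: Doubling constant K = |A + A|/|A| = 19/6 = 19/6 ≈ 3.1667.
Step 3: Plünnecke-Ruzsa gives |3A| ≤ K³·|A| = (3.1667)³ · 6 ≈ 190.5278.
Step 4: Compute 3A = A + A + A directly by enumerating all triples (a,b,c) ∈ A³; |3A| = 31.
Step 5: Check 31 ≤ 190.5278? Yes ✓.

K = 19/6, Plünnecke-Ruzsa bound K³|A| ≈ 190.5278, |3A| = 31, inequality holds.


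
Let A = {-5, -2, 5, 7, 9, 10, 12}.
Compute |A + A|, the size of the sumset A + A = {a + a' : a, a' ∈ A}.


A + A = {a + a' : a, a' ∈ A}; |A| = 7.
General bounds: 2|A| - 1 ≤ |A + A| ≤ |A|(|A|+1)/2, i.e. 13 ≤ |A + A| ≤ 28.
Lower bound 2|A|-1 is attained iff A is an arithmetic progression.
Enumerate sums a + a' for a ≤ a' (symmetric, so this suffices):
a = -5: -5+-5=-10, -5+-2=-7, -5+5=0, -5+7=2, -5+9=4, -5+10=5, -5+12=7
a = -2: -2+-2=-4, -2+5=3, -2+7=5, -2+9=7, -2+10=8, -2+12=10
a = 5: 5+5=10, 5+7=12, 5+9=14, 5+10=15, 5+12=17
a = 7: 7+7=14, 7+9=16, 7+10=17, 7+12=19
a = 9: 9+9=18, 9+10=19, 9+12=21
a = 10: 10+10=20, 10+12=22
a = 12: 12+12=24
Distinct sums: {-10, -7, -4, 0, 2, 3, 4, 5, 7, 8, 10, 12, 14, 15, 16, 17, 18, 19, 20, 21, 22, 24}
|A + A| = 22

|A + A| = 22


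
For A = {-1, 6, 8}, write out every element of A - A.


A - A = {a - a' : a, a' ∈ A}.
Compute a - a' for each ordered pair (a, a'):
a = -1: -1--1=0, -1-6=-7, -1-8=-9
a = 6: 6--1=7, 6-6=0, 6-8=-2
a = 8: 8--1=9, 8-6=2, 8-8=0
Collecting distinct values (and noting 0 appears from a-a):
A - A = {-9, -7, -2, 0, 2, 7, 9}
|A - A| = 7

A - A = {-9, -7, -2, 0, 2, 7, 9}


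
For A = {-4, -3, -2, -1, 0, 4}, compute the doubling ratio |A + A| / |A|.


|A| = 6.
Compute A + A by enumerating all 36 pairs.
A + A = {-8, -7, -6, -5, -4, -3, -2, -1, 0, 1, 2, 3, 4, 8}, so |A + A| = 14.
K = |A + A| / |A| = 14/6 = 7/3 ≈ 2.3333.
Reference: AP of size 6 gives K = 11/6 ≈ 1.8333; a fully generic set of size 6 gives K ≈ 3.5000.

|A| = 6, |A + A| = 14, K = 14/6 = 7/3.


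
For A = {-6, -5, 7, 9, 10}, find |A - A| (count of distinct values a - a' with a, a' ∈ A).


A - A = {a - a' : a, a' ∈ A}; |A| = 5.
Bounds: 2|A|-1 ≤ |A - A| ≤ |A|² - |A| + 1, i.e. 9 ≤ |A - A| ≤ 21.
Note: 0 ∈ A - A always (from a - a). The set is symmetric: if d ∈ A - A then -d ∈ A - A.
Enumerate nonzero differences d = a - a' with a > a' (then include -d):
Positive differences: {1, 2, 3, 12, 13, 14, 15, 16}
Full difference set: {0} ∪ (positive diffs) ∪ (negative diffs).
|A - A| = 1 + 2·8 = 17 (matches direct enumeration: 17).

|A - A| = 17


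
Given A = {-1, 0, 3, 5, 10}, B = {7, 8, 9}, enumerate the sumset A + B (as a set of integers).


A + B = {a + b : a ∈ A, b ∈ B}.
Enumerate all |A|·|B| = 5·3 = 15 pairs (a, b) and collect distinct sums.
a = -1: -1+7=6, -1+8=7, -1+9=8
a = 0: 0+7=7, 0+8=8, 0+9=9
a = 3: 3+7=10, 3+8=11, 3+9=12
a = 5: 5+7=12, 5+8=13, 5+9=14
a = 10: 10+7=17, 10+8=18, 10+9=19
Collecting distinct sums: A + B = {6, 7, 8, 9, 10, 11, 12, 13, 14, 17, 18, 19}
|A + B| = 12

A + B = {6, 7, 8, 9, 10, 11, 12, 13, 14, 17, 18, 19}


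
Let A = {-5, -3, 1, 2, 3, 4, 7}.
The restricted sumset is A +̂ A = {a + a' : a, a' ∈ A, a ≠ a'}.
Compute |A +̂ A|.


Restricted sumset: A +̂ A = {a + a' : a ∈ A, a' ∈ A, a ≠ a'}.
Equivalently, take A + A and drop any sum 2a that is achievable ONLY as a + a for a ∈ A (i.e. sums representable only with equal summands).
Enumerate pairs (a, a') with a < a' (symmetric, so each unordered pair gives one sum; this covers all a ≠ a'):
  -5 + -3 = -8
  -5 + 1 = -4
  -5 + 2 = -3
  -5 + 3 = -2
  -5 + 4 = -1
  -5 + 7 = 2
  -3 + 1 = -2
  -3 + 2 = -1
  -3 + 3 = 0
  -3 + 4 = 1
  -3 + 7 = 4
  1 + 2 = 3
  1 + 3 = 4
  1 + 4 = 5
  1 + 7 = 8
  2 + 3 = 5
  2 + 4 = 6
  2 + 7 = 9
  3 + 4 = 7
  3 + 7 = 10
  4 + 7 = 11
Collected distinct sums: {-8, -4, -3, -2, -1, 0, 1, 2, 3, 4, 5, 6, 7, 8, 9, 10, 11}
|A +̂ A| = 17
(Reference bound: |A +̂ A| ≥ 2|A| - 3 for |A| ≥ 2, with |A| = 7 giving ≥ 11.)

|A +̂ A| = 17


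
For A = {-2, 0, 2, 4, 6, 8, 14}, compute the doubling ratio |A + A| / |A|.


|A| = 7.
Compute A + A by enumerating all 49 pairs.
A + A = {-4, -2, 0, 2, 4, 6, 8, 10, 12, 14, 16, 18, 20, 22, 28}, so |A + A| = 15.
K = |A + A| / |A| = 15/7 (already in lowest terms) ≈ 2.1429.
Reference: AP of size 7 gives K = 13/7 ≈ 1.8571; a fully generic set of size 7 gives K ≈ 4.0000.

|A| = 7, |A + A| = 15, K = 15/7.
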